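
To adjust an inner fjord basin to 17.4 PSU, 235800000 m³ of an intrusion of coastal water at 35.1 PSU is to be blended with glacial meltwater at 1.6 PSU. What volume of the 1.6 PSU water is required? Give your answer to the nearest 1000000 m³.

264000000 m³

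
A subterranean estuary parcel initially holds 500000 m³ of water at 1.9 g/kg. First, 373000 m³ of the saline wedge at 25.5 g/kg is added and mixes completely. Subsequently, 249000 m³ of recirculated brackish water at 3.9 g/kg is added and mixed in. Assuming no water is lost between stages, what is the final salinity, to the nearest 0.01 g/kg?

10.19 g/kg

Weighted by volume,
Initial salt = 500,000×1.9 = 950,000
After stage 1: salt = 950,000 + 373,000×25.5 = 10,461,500; volume = 873,000 m³; S = 11.983 g/kg
After stage 2: salt = 10,461,500 + 249,000×3.9 = 11,432,600; volume = 1,122,000 m³
S = 11,432,600 / 1,122,000 = 10.1895 g/kg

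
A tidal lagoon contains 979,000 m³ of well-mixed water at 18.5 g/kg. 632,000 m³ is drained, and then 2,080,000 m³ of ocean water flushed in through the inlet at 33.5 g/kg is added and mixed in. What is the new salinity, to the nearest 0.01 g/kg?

Remaining after removal: 347,000 m³ at 18.5 g/kg (salt = 6,419,500)
After addition: salt = 6,419,500 + 2,080,000×33.5 = 76,099,500; volume = 2,427,000 m³
S = 76,099,500 / 2,427,000 = 31.3554 g/kg

31.36 g/kg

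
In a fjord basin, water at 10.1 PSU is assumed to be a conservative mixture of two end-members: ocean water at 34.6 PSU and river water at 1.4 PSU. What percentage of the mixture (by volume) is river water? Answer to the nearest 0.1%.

Let f be the freshwater fraction. Salt balance per unit volume:
f×1.4 + (1−f)×34.6 = 10.1
f = (34.6 − 10.1) / (34.6 − 1.4) = 24.5/33.2 = 0.738

73.8%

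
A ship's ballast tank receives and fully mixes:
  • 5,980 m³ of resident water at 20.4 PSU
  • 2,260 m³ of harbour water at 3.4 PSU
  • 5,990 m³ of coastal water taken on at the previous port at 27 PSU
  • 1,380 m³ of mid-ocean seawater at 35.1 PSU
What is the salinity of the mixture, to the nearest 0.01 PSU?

Weighted by volume,
salt = 5,980×20.4 + 2,260×3.4 + 5,990×27 + 1,380×35.1 = 121,992 + 7,684 + 161,730 + 48,438 = 339,844
volume = 5,980 + 2,260 + 5,990 + 1,380 = 15,610 m³
S = 339,844 / 15,610 = 21.7709 PSU

21.77 PSU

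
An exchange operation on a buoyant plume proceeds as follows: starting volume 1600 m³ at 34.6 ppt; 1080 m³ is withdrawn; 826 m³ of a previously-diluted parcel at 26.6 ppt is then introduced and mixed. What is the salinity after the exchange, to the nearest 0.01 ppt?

Remaining after removal: 520 m³ at 34.6 ppt (salt = 17,992)
After addition: salt = 17,992 + 826×26.6 = 39,963.6; volume = 1,346 m³
S = 39,963.6 / 1,346 = 29.6906 ppt

29.69 ppt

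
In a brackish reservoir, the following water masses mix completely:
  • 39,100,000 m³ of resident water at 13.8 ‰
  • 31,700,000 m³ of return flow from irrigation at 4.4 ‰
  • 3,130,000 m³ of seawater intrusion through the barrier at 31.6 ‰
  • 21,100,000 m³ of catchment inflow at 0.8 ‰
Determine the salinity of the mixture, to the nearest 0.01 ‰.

Mass of salt is conserved:
salt = 39,100,000×13.8 + 31,700,000×4.4 + 3,130,000×31.6 + 21,100,000×0.8 = 539,580,000 + 139,480,000 + 98,908,000 + 16,880,000 = 794,848,000
volume = 39,100,000 + 31,700,000 + 3,130,000 + 21,100,000 = 95,030,000 m³
S = 794,848,000 / 95,030,000 = 8.3642 ‰

8.36 ‰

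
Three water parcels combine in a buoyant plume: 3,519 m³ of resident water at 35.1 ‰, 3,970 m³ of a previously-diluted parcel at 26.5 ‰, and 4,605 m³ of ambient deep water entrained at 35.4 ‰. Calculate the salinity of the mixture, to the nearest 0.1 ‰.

32.4 ‰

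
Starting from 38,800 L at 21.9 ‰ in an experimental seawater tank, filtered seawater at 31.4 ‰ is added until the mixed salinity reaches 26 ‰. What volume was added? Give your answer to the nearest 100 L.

Salt balance: 38,800×21.9 + V×31.4 = (38,800+V)×26
849,720 + 31.4V = 1,008,800 + 26V
159,080 = 5.4V
V = 29,459.26 L

29500 L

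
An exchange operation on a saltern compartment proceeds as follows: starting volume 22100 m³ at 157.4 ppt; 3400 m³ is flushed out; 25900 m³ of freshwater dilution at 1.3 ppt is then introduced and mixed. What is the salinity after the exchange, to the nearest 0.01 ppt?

Remaining after removal: 18,700 m³ at 157.4 ppt (salt = 2,943,380)
After addition: salt = 2,943,380 + 25,900×1.3 = 2,977,050; volume = 44,600 m³
S = 2,977,050 / 44,600 = 66.75 ppt

66.75 ppt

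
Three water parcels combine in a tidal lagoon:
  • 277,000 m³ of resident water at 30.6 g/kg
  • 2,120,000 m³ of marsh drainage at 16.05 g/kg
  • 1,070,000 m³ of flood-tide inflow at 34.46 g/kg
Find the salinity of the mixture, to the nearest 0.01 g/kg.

22.89 g/kg

Mass of salt is conserved:
salt = 277,000×30.6 + 2,120,000×16.05 + 1,070,000×34.46 = 8,476,200 + 34,026,000 + 36,872,200 = 79,374,400
volume = 277,000 + 2,120,000 + 1,070,000 = 3,467,000 m³
S = 79,374,400 / 3,467,000 = 22.8943 g/kg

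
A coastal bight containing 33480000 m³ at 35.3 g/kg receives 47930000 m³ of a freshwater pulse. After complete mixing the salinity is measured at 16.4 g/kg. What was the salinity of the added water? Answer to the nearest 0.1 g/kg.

Salt balance: 33,480,000×35.3 + 47,930,000×S = 81,410,000×16.4
1,181,844,000 + 47,930,000·S = 1,335,124,000
S = (1,335,124,000 − 1,181,844,000) / 47,930,000 = 3.198 g/kg

3.2 g/kg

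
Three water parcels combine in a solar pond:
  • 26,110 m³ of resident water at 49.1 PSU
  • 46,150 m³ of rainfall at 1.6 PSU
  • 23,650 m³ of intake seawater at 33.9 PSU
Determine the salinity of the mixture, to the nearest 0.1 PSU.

Total salt / total volume:
salt = 26,110×49.1 + 46,150×1.6 + 23,650×33.9 = 1,282,001 + 73,840 + 801,735 = 2,157,576
volume = 26,110 + 46,150 + 23,650 = 95,910 m³
S = 2,157,576 / 95,910 = 22.496 PSU

22.5 PSU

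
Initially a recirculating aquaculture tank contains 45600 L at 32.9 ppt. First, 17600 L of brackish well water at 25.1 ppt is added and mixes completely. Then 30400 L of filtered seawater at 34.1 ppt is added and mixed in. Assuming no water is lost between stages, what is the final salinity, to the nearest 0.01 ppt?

Conserving salt mass:
Initial salt = 45,600×32.9 = 1,500,240
After stage 1: salt = 1,500,240 + 17,600×25.1 = 1,942,000; volume = 63,200 L; S = 30.728 ppt
After stage 2: salt = 1,942,000 + 30,400×34.1 = 2,978,640; volume = 93,600 L
S = 2,978,640 / 93,600 = 31.8231 ppt

31.82 ppt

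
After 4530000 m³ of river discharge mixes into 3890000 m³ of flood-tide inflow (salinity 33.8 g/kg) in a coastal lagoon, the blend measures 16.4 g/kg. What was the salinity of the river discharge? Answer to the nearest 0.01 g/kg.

Salt balance: 3,890,000×33.8 + 4,530,000×S = 8,420,000×16.4
131,482,000 + 4,530,000·S = 138,088,000
S = (138,088,000 − 131,482,000) / 4,530,000 = 1.4583 g/kg

1.46 g/kg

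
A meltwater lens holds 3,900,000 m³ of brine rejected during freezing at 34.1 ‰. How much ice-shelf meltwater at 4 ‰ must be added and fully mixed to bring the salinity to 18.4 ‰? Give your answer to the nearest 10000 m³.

Salt balance: 3,900,000×34.1 + V×4 = (3,900,000+V)×18.4
132,990,000 + 4V = 71,760,000 + 18.4V
61,230,000 = 14.4V
V = 4,252,083.33 m³

4250000 m³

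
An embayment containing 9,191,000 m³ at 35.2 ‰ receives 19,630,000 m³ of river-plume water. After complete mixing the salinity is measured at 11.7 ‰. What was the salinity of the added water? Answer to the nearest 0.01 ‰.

Salt balance: 9,191,000×35.2 + 19,630,000×S = 28,821,000×11.7
323,523,200 + 19,630,000·S = 337,205,700
S = (337,205,700 − 323,523,200) / 19,630,000 = 0.697 ‰

0.70 ‰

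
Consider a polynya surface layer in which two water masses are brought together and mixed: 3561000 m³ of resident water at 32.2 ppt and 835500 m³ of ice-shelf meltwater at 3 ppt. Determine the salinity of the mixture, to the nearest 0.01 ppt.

Salt balance:
salt = 3,561,000×32.2 + 835,500×3 = 114,664,200 + 2,506,500 = 117,170,700
volume = 3,561,000 + 835,500 = 4,396,500 m³
S = 117,170,700 / 4,396,500 = 26.6509 ppt

26.65 ppt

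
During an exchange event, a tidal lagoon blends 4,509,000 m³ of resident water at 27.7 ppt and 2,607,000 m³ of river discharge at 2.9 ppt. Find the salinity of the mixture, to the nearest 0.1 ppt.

Salt balance:
salt = 4,509,000×27.7 + 2,607,000×2.9 = 124,899,300 + 7,560,300 = 132,459,600
volume = 4,509,000 + 2,607,000 = 7,116,000 m³
S = 132,459,600 / 7,116,000 = 18.614 ppt

18.6 ppt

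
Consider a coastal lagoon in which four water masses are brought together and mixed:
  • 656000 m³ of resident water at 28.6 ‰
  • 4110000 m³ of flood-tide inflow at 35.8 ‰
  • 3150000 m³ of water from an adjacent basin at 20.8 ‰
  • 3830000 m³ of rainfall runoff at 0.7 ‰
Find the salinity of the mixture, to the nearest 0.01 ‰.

By conservation of dissolved salt,
salt = 656,000×28.6 + 4,110,000×35.8 + 3,150,000×20.8 + 3,830,000×0.7 = 18,761,600 + 147,138,000 + 65,520,000 + 2,681,000 = 234,100,600
volume = 656,000 + 4,110,000 + 3,150,000 + 3,830,000 = 11,746,000 m³
S = 234,100,600 / 11,746,000 = 19.9302 ‰

19.93 ‰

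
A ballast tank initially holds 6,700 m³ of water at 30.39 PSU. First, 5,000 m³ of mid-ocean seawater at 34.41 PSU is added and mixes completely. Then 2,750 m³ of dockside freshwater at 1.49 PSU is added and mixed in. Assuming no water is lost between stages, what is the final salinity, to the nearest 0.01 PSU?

Salt balance:
Initial salt = 6,700×30.39 = 203,613
After stage 1: salt = 203,613 + 5,000×34.41 = 375,663; volume = 11,700 m³; S = 32.108 PSU
After stage 2: salt = 375,663 + 2,750×1.49 = 379,760.5; volume = 14,450 m³
S = 379,760.5 / 14,450 = 26.281 PSU

26.28 PSU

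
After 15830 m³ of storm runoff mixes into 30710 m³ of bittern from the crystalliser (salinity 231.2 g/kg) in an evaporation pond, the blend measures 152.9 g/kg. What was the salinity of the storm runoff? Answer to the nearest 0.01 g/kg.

Salt balance: 30,710×231.2 + 15,830×S = 46,540×152.9
7,100,152 + 15,830·S = 7,115,966
S = (7,115,966 − 7,100,152) / 15,830 = 0.999 g/kg

1.00 g/kg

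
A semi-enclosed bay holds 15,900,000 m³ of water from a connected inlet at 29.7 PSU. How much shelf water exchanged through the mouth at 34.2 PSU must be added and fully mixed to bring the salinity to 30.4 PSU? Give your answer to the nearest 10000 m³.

2930000 m³

Salt balance: 15,900,000×29.7 + V×34.2 = (15,900,000+V)×30.4
472,230,000 + 34.2V = 483,360,000 + 30.4V
11,130,000 = 3.8V
V = 2,928,947.37 m³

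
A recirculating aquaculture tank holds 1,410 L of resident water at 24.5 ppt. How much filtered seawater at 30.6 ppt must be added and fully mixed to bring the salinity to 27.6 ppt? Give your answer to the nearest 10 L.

Salt balance: 1,410×24.5 + V×30.6 = (1,410+V)×27.6
34,545 + 30.6V = 38,916 + 27.6V
4,371 = 3V
V = 1,457 L

1460 L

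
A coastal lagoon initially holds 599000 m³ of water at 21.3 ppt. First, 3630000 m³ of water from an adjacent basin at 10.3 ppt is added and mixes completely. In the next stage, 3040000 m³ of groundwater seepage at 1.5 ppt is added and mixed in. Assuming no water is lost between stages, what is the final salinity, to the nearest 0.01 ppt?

7.53 ppt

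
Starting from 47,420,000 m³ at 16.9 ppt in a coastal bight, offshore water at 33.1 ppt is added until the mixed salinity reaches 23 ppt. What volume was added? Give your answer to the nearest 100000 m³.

Salt balance: 47,420,000×16.9 + V×33.1 = (47,420,000+V)×23
801,398,000 + 33.1V = 1,090,660,000 + 23V
289,262,000 = 10.1V
V = 28,639,801.98 m³

28600000 m³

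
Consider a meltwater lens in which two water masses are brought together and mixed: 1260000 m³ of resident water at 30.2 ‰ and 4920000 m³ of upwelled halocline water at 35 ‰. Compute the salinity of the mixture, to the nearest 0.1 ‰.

Total salt / total volume:
salt = 1,260,000×30.2 + 4,920,000×35 = 38,052,000 + 172,200,000 = 210,252,000
volume = 1,260,000 + 4,920,000 = 6,180,000 m³
S = 210,252,000 / 6,180,000 = 34.021 ‰

34.0 ‰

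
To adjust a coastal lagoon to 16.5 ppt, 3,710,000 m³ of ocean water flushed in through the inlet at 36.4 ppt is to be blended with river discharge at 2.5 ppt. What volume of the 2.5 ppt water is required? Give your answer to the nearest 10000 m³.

Salt balance: 3,710,000×36.4 + V×2.5 = (3,710,000+V)×16.5
135,044,000 + 2.5V = 61,215,000 + 16.5V
73,829,000 = 14V
V = 5,273,500 m³

5270000 m³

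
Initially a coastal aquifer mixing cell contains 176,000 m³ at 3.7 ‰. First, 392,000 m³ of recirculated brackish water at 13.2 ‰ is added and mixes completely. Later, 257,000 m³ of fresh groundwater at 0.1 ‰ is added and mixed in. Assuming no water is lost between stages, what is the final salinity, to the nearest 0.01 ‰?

7.09 ‰

By conservation of dissolved salt,
Initial salt = 176,000×3.7 = 651,200
After stage 1: salt = 651,200 + 392,000×13.2 = 5,825,600; volume = 568,000 m³; S = 10.256 ‰
After stage 2: salt = 5,825,600 + 257,000×0.1 = 5,851,300; volume = 825,000 m³
S = 5,851,300 / 825,000 = 7.0925 ‰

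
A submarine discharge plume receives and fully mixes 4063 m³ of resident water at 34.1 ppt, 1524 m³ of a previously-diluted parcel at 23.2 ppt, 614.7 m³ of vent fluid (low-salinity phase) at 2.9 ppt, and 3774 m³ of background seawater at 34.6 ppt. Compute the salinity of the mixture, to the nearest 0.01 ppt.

30.70 ppt

By conservation of dissolved salt,
salt = 4,063×34.1 + 1,524×23.2 + 614.7×2.9 + 3,774×34.6 = 138,548.3 + 35,356.8 + 1,782.63 + 130,580.4 = 306,268.13
volume = 4,063 + 1,524 + 614.7 + 3,774 = 9,975.7 m³
S = 306,268.13 / 9,975.7 = 30.7014 ppt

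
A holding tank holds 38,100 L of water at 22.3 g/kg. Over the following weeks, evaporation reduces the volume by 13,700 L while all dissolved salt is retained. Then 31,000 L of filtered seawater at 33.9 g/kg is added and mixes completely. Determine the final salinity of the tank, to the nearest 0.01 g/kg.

34.31 g/kg

After evaporation: salt = 38,100×22.3 = 849,630; volume = 38,100 − 13,700 = 24,400 L
After mixing: salt = 849,630 + 31,000×33.9 = 1,900,530; volume = 24,400 + 31,000 = 55,400 L
S = 1,900,530 / 55,400 = 34.3056 g/kg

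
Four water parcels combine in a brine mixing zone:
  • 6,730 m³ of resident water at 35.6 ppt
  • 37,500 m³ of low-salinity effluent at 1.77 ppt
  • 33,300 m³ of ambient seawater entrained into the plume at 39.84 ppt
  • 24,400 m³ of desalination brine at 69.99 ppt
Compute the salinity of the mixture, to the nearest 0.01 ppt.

By conservation of dissolved salt,
salt = 6,730×35.6 + 37,500×1.77 + 33,300×39.84 + 24,400×69.99 = 239,588 + 66,375 + 1,326,672 + 1,707,756 = 3,340,391
volume = 6,730 + 37,500 + 33,300 + 24,400 = 101,930 m³
S = 3,340,391 / 101,930 = 32.7714 ppt

32.77 ppt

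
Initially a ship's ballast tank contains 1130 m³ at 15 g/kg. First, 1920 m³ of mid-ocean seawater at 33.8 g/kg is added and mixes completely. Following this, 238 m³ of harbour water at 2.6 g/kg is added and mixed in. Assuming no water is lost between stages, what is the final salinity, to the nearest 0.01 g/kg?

25.08 g/kg

Total salt / total volume:
Initial salt = 1,130×15 = 16,950
After stage 1: salt = 16,950 + 1,920×33.8 = 81,846; volume = 3,050 m³; S = 26.835 g/kg
After stage 2: salt = 81,846 + 238×2.6 = 82,464.8; volume = 3,288 m³
S = 82,464.8 / 3,288 = 25.0805 g/kg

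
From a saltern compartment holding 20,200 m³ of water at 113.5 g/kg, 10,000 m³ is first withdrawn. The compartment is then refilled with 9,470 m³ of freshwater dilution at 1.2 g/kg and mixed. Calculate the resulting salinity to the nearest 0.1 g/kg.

Remaining after removal: 10,200 m³ at 113.5 g/kg (salt = 1,157,700)
After addition: salt = 1,157,700 + 9,470×1.2 = 1,169,064; volume = 19,670 m³
S = 1,169,064 / 19,670 = 59.4339 g/kg

59.4 g/kg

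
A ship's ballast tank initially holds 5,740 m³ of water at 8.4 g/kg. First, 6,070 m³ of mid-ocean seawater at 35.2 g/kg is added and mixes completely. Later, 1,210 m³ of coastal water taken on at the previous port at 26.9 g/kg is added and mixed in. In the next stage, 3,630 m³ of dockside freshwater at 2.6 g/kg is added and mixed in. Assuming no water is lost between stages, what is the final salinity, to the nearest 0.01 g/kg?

Mass of salt is conserved:
Initial salt = 5,740×8.4 = 48,216
After stage 1: salt = 48,216 + 6,070×35.2 = 261,880; volume = 11,810 m³; S = 22.174 g/kg
After stage 2: salt = 261,880 + 1,210×26.9 = 294,429; volume = 13,020 m³; S = 22.614 g/kg
After stage 3: salt = 294,429 + 3,630×2.6 = 303,867; volume = 16,650 m³
S = 303,867 / 16,650 = 18.2503 g/kg

18.25 g/kg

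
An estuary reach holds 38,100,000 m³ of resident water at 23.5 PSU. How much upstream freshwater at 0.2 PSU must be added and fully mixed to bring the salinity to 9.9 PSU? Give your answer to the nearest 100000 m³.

Salt balance: 38,100,000×23.5 + V×0.2 = (38,100,000+V)×9.9
895,350,000 + 0.2V = 377,190,000 + 9.9V
518,160,000 = 9.7V
V = 53,418,556.7 m³

53400000 m³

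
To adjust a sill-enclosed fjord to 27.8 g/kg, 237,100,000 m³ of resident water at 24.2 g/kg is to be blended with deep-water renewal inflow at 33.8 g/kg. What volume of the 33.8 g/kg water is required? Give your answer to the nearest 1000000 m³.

142000000 m³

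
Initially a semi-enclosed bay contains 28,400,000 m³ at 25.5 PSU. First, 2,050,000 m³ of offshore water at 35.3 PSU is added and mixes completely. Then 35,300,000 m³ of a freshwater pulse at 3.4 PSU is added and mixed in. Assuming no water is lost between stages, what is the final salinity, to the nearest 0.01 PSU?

13.94 PSU

Salt balance:
Initial salt = 28,400,000×25.5 = 724,200,000
After stage 1: salt = 724,200,000 + 2,050,000×35.3 = 796,565,000; volume = 30,450,000 m³; S = 26.16 PSU
After stage 2: salt = 796,565,000 + 35,300,000×3.4 = 916,585,000; volume = 65,750,000 m³
S = 916,585,000 / 65,750,000 = 13.9405 PSU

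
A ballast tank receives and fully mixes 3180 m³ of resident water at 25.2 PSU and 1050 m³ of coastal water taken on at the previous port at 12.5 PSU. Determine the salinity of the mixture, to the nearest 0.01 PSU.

Weighted by volume,
salt = 3,180×25.2 + 1,050×12.5 = 80,136 + 13,125 = 93,261
volume = 3,180 + 1,050 = 4,230 m³
S = 93,261 / 4,230 = 22.0475 PSU

22.05 PSU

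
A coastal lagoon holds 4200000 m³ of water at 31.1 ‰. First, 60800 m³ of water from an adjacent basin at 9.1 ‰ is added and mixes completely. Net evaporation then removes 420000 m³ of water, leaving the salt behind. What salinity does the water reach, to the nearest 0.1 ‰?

After mixing: salt = 4,200,000×31.1 + 60,800×9.1 = 131,173,280; volume = 4,260,800 m³
After evaporation: salt unchanged = 131,173,280; volume = 4,260,800 − 420,000 = 3,840,800 m³
S = 131,173,280 / 3,840,800 = 34.1526 ‰

34.2 ‰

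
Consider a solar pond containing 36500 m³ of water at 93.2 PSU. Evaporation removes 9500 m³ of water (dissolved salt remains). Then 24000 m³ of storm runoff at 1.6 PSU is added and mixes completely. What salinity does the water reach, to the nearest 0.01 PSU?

67.45 PSU

After evaporation: salt = 36,500×93.2 = 3,401,800; volume = 36,500 − 9,500 = 27,000 m³
After mixing: salt = 3,401,800 + 24,000×1.6 = 3,440,200; volume = 27,000 + 24,000 = 51,000 m³
S = 3,440,200 / 51,000 = 67.4549 PSU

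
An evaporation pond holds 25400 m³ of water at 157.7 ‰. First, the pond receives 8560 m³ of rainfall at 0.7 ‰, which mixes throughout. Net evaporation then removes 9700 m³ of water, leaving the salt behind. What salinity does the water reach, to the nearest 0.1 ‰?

165.4 ‰

After mixing: salt = 25,400×157.7 + 8,560×0.7 = 4,011,572; volume = 33,960 m³
After evaporation: salt unchanged = 4,011,572; volume = 33,960 − 9,700 = 24,260 m³
S = 4,011,572 / 24,260 = 165.3575 ‰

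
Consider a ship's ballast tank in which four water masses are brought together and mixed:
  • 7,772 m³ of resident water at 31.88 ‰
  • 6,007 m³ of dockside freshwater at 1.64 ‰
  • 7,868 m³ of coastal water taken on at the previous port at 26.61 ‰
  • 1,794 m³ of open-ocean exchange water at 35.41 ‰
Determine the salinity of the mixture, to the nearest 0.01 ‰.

22.63 ‰

Weighted by volume,
salt = 7,772×31.88 + 6,007×1.64 + 7,868×26.61 + 1,794×35.41 = 247,771.36 + 9,851.48 + 209,367.48 + 63,525.54 = 530,515.86
volume = 7,772 + 6,007 + 7,868 + 1,794 = 23,441 m³
S = 530,515.86 / 23,441 = 22.632 ‰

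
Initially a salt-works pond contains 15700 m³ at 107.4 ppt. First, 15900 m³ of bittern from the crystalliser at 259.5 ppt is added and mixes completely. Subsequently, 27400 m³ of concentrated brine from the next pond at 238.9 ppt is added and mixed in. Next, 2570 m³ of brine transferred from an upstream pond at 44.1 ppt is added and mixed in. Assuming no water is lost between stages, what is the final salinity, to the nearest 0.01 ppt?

202.56 ppt

Weighted by volume,
Initial salt = 15,700×107.4 = 1,686,180
After stage 1: salt = 1,686,180 + 15,900×259.5 = 5,812,230; volume = 31,600 m³; S = 183.931 ppt
After stage 2: salt = 5,812,230 + 27,400×238.9 = 12,358,090; volume = 59,000 m³; S = 209.459 ppt
After stage 3: salt = 12,358,090 + 2,570×44.1 = 12,471,427; volume = 61,570 m³
S = 12,471,427 / 61,570 = 202.5569 ppt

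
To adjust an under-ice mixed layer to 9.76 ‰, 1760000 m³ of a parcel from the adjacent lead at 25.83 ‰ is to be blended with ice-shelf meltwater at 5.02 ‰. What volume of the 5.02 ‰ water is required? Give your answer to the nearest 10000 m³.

5970000 m³

Salt balance: 1,760,000×25.83 + V×5.02 = (1,760,000+V)×9.76
45,460,800 + 5.02V = 17,177,600 + 9.76V
28,283,200 = 4.74V
V = 5,966,919.83 m³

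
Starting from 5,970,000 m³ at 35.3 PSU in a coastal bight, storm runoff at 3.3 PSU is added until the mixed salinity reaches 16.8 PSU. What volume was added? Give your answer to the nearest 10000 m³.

8180000 m³

Salt balance: 5,970,000×35.3 + V×3.3 = (5,970,000+V)×16.8
210,741,000 + 3.3V = 100,296,000 + 16.8V
110,445,000 = 13.5V
V = 8,181,111.11 m³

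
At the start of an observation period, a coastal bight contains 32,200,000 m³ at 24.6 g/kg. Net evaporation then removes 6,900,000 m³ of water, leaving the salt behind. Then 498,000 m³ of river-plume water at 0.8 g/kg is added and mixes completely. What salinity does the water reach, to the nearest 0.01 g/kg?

After evaporation: salt = 32,200,000×24.6 = 792,120,000; volume = 32,200,000 − 6,900,000 = 25,300,000 m³
After mixing: salt = 792,120,000 + 498,000×0.8 = 792,518,400; volume = 25,300,000 + 498,000 = 25,798,000 m³
S = 792,518,400 / 25,798,000 = 30.7201 g/kg

30.72 g/kg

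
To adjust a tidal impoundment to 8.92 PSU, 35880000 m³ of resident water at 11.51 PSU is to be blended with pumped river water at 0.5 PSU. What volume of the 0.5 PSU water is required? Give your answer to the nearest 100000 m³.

11000000 m³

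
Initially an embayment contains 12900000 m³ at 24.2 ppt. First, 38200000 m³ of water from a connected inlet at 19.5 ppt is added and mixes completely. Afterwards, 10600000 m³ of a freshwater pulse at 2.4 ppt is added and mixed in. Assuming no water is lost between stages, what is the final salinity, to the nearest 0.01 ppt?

17.54 ppt

Salt balance:
Initial salt = 12,900,000×24.2 = 312,180,000
After stage 1: salt = 312,180,000 + 38,200,000×19.5 = 1,057,080,000; volume = 51,100,000 m³; S = 20.686 ppt
After stage 2: salt = 1,057,080,000 + 10,600,000×2.4 = 1,082,520,000; volume = 61,700,000 m³
S = 1,082,520,000 / 61,700,000 = 17.5449 ppt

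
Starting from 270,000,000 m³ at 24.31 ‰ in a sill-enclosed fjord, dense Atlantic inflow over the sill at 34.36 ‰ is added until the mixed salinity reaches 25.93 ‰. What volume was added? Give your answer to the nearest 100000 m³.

Salt balance: 270,000,000×24.31 + V×34.36 = (270,000,000+V)×25.93
6,563,700,000 + 34.36V = 7,001,100,000 + 25.93V
437,400,000 = 8.43V
V = 51,886,121 m³

51900000 m³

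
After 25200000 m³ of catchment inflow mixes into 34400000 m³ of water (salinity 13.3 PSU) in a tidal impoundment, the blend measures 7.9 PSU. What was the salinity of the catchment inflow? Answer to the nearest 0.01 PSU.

0.53 PSU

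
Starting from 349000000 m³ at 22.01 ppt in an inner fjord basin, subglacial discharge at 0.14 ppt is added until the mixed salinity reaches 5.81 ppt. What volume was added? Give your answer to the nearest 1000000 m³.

Salt balance: 349,000,000×22.01 + V×0.14 = (349,000,000+V)×5.81
7,681,490,000 + 0.14V = 2,027,690,000 + 5.81V
5,653,800,000 = 5.67V
V = 997,142,857.14 m³

997000000 m³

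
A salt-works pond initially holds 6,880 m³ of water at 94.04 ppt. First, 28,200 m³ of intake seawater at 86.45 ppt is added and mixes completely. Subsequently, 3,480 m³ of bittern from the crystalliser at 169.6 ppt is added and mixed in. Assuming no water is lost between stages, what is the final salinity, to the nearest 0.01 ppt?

95.31 ppt

Conserving salt mass:
Initial salt = 6,880×94.04 = 646,995.2
After stage 1: salt = 646,995.2 + 28,200×86.45 = 3,084,885.2; volume = 35,080 m³; S = 87.939 ppt
After stage 2: salt = 3,084,885.2 + 3,480×169.6 = 3,675,093.2; volume = 38,560 m³
S = 3,675,093.2 / 38,560 = 95.3084 ppt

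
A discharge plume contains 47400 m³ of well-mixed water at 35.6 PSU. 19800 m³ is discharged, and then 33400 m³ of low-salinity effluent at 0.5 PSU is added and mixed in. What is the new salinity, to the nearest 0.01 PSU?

16.38 PSU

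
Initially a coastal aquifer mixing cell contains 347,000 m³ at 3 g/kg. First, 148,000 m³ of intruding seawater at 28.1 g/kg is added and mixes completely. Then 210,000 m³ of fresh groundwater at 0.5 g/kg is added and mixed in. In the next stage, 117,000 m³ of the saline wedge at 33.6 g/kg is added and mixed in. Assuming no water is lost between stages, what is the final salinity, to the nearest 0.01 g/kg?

Weighted by volume,
Initial salt = 347,000×3 = 1,041,000
After stage 1: salt = 1,041,000 + 148,000×28.1 = 5,199,800; volume = 495,000 m³; S = 10.505 g/kg
After stage 2: salt = 5,199,800 + 210,000×0.5 = 5,304,800; volume = 705,000 m³; S = 7.525 g/kg
After stage 3: salt = 5,304,800 + 117,000×33.6 = 9,236,000; volume = 822,000 m³
S = 9,236,000 / 822,000 = 11.236 g/kg

11.24 g/kg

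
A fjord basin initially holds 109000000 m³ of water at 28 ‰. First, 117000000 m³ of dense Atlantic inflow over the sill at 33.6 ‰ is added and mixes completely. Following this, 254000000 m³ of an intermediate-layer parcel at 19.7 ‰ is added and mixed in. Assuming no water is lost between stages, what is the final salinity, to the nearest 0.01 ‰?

Salt balance:
Initial salt = 109,000,000×28 = 3,052,000,000
After stage 1: salt = 3,052,000,000 + 117,000,000×33.6 = 6,983,200,000; volume = 226,000,000 m³; S = 30.899 ‰
After stage 2: salt = 6,983,200,000 + 254,000,000×19.7 = 11,987,000,000; volume = 480,000,000 m³
S = 11,987,000,000 / 480,000,000 = 24.9729 ‰

24.97 ‰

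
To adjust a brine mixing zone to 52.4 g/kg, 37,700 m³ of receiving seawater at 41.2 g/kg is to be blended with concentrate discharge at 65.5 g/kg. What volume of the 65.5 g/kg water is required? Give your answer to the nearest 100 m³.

Salt balance: 37,700×41.2 + V×65.5 = (37,700+V)×52.4
1,553,240 + 65.5V = 1,975,480 + 52.4V
422,240 = 13.1V
V = 32,232.06 m³

32200 m³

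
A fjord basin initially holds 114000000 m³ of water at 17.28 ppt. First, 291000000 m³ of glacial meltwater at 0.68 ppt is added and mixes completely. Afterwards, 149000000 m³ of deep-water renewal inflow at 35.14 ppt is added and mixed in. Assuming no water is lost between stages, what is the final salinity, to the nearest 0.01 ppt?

Mass of salt is conserved:
Initial salt = 114,000,000×17.28 = 1,969,920,000
After stage 1: salt = 1,969,920,000 + 291,000,000×0.68 = 2,167,800,000; volume = 405,000,000 m³; S = 5.353 ppt
After stage 2: salt = 2,167,800,000 + 149,000,000×35.14 = 7,403,660,000; volume = 554,000,000 m³
S = 7,403,660,000 / 554,000,000 = 13.364 ppt

13.36 ppt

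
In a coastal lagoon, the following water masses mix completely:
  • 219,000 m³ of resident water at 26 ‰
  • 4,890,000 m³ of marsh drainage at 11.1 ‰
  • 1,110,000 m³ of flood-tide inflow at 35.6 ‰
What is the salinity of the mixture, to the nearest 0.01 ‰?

Total salt / total volume:
salt = 219,000×26 + 4,890,000×11.1 + 1,110,000×35.6 = 5,694,000 + 54,279,000 + 39,516,000 = 99,489,000
volume = 219,000 + 4,890,000 + 1,110,000 = 6,219,000 m³
S = 99,489,000 / 6,219,000 = 15.9976 ‰

16.00 ‰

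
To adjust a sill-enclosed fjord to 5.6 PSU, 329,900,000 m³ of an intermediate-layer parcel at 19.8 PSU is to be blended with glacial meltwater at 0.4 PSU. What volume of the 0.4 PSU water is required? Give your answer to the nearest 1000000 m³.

Salt balance: 329,900,000×19.8 + V×0.4 = (329,900,000+V)×5.6
6,532,020,000 + 0.4V = 1,847,440,000 + 5.6V
4,684,580,000 = 5.2V
V = 900,880,769.23 m³

901000000 m³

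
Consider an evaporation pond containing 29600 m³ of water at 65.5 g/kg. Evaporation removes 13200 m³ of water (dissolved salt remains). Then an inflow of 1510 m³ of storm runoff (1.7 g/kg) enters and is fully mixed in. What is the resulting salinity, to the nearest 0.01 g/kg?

After evaporation: salt = 29,600×65.5 = 1,938,800; volume = 29,600 − 13,200 = 16,400 m³
After mixing: salt = 1,938,800 + 1,510×1.7 = 1,941,367; volume = 16,400 + 1,510 = 17,910 m³
S = 1,941,367 / 17,910 = 108.3957 g/kg

108.40 g/kg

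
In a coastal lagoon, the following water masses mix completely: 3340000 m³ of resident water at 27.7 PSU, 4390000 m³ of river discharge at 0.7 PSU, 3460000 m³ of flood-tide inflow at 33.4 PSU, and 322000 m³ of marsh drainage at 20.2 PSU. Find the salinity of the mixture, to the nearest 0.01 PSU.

18.91 PSU

Mass of salt is conserved:
salt = 3,340,000×27.7 + 4,390,000×0.7 + 3,460,000×33.4 + 322,000×20.2 = 92,518,000 + 3,073,000 + 115,564,000 + 6,504,400 = 217,659,400
volume = 3,340,000 + 4,390,000 + 3,460,000 + 322,000 = 11,512,000 m³
S = 217,659,400 / 11,512,000 = 18.9072 PSU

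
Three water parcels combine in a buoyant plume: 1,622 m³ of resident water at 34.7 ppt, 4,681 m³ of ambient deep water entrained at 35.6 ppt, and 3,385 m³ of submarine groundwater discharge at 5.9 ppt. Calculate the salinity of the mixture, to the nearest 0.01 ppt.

25.07 ppt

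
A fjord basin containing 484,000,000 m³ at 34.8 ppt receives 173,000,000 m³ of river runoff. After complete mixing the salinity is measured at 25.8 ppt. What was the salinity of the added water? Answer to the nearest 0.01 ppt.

0.62 ppt

Salt balance: 484,000,000×34.8 + 173,000,000×S = 657,000,000×25.8
16,843,200,000 + 173,000,000·S = 16,950,600,000
S = (16,950,600,000 − 16,843,200,000) / 173,000,000 = 0.6208 ppt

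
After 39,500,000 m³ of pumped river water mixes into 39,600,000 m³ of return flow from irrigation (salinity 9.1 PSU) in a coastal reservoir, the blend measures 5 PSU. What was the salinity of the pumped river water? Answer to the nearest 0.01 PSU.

Salt balance: 39,600,000×9.1 + 39,500,000×S = 79,100,000×5
360,360,000 + 39,500,000·S = 395,500,000
S = (395,500,000 − 360,360,000) / 39,500,000 = 0.8896 PSU

0.89 PSU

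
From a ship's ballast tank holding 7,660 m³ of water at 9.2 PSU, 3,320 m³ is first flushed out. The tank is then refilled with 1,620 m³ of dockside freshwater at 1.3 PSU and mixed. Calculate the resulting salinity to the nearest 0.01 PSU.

7.05 PSU

Remaining after removal: 4,340 m³ at 9.2 PSU (salt = 39,928)
After addition: salt = 39,928 + 1,620×1.3 = 42,034; volume = 5,960 m³
S = 42,034 / 5,960 = 7.0527 PSU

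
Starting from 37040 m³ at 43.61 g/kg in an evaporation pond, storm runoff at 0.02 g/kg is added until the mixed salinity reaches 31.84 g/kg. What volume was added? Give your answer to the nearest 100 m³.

Salt balance: 37,040×43.61 + V×0.02 = (37,040+V)×31.84
1,615,314.4 + 0.02V = 1,179,353.6 + 31.84V
435,960.8 = 31.82V
V = 13,700.84 m³

13700 m³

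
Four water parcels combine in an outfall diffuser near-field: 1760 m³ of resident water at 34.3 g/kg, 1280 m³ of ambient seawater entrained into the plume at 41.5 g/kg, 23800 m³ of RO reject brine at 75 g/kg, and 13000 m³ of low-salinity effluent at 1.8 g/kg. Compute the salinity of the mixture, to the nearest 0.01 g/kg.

Weighted by volume,
salt = 1,760×34.3 + 1,280×41.5 + 23,800×75 + 13,000×1.8 = 60,368 + 53,120 + 1,785,000 + 23,400 = 1,921,888
volume = 1,760 + 1,280 + 23,800 + 13,000 = 39,840 m³
S = 1,921,888 / 39,840 = 48.2402 g/kg

48.24 g/kg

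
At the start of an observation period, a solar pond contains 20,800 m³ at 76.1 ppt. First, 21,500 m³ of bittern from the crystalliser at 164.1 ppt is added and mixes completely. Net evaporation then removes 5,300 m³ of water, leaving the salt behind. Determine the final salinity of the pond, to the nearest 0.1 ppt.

138.1 ppt

After mixing: salt = 20,800×76.1 + 21,500×164.1 = 5,111,030; volume = 42,300 m³
After evaporation: salt unchanged = 5,111,030; volume = 42,300 − 5,300 = 37,000 m³
S = 5,111,030 / 37,000 = 138.1359 ppt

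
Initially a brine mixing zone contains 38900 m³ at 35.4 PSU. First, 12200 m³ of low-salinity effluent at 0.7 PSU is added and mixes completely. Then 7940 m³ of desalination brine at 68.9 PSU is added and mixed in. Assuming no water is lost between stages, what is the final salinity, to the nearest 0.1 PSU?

Weighted by volume,
Initial salt = 38,900×35.4 = 1,377,060
After stage 1: salt = 1,377,060 + 12,200×0.7 = 1,385,600; volume = 51,100 m³; S = 27.115 PSU
After stage 2: salt = 1,385,600 + 7,940×68.9 = 1,932,666; volume = 59,040 m³
S = 1,932,666 / 59,040 = 32.7349 PSU

32.7 PSU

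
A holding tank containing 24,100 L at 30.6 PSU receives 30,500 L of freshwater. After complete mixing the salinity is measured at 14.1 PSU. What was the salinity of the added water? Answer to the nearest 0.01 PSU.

Salt balance: 24,100×30.6 + 30,500×S = 54,600×14.1
737,460 + 30,500·S = 769,860
S = (769,860 − 737,460) / 30,500 = 1.0623 PSU

1.06 PSU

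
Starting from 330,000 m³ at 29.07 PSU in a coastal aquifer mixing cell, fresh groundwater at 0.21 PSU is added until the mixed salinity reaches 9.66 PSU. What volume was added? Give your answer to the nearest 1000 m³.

678000 m³

Salt balance: 330,000×29.07 + V×0.21 = (330,000+V)×9.66
9,593,100 + 0.21V = 3,187,800 + 9.66V
6,405,300 = 9.45V
V = 677,809.52 m³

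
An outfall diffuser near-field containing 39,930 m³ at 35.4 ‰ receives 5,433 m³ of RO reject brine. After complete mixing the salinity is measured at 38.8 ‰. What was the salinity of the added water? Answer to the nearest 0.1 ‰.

63.8 ‰

Salt balance: 39,930×35.4 + 5,433×S = 45,363×38.8
1,413,522 + 5,433·S = 1,760,084.4
S = (1,760,084.4 − 1,413,522) / 5,433 = 63.7884 ‰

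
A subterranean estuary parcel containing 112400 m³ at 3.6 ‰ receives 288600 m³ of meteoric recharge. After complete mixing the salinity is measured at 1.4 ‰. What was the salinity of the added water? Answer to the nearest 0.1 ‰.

0.5 ‰

Salt balance: 112,400×3.6 + 288,600×S = 401,000×1.4
404,640 + 288,600·S = 561,400
S = (561,400 − 404,640) / 288,600 = 0.5432 ‰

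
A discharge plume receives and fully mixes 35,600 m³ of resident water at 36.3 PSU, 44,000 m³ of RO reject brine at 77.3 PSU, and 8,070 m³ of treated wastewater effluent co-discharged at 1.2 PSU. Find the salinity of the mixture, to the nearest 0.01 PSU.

53.65 PSU

Salt balance:
salt = 35,600×36.3 + 44,000×77.3 + 8,070×1.2 = 1,292,280 + 3,401,200 + 9,684 = 4,703,164
volume = 35,600 + 44,000 + 8,070 = 87,670 m³
S = 4,703,164 / 87,670 = 53.6462 PSU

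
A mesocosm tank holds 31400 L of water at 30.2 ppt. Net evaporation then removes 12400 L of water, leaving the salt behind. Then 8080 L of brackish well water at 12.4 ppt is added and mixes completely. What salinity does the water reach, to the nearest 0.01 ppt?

38.72 ppt

After evaporation: salt = 31,400×30.2 = 948,280; volume = 31,400 − 12,400 = 19,000 L
After mixing: salt = 948,280 + 8,080×12.4 = 1,048,472; volume = 19,000 + 8,080 = 27,080 L
S = 1,048,472 / 27,080 = 38.7176 ppt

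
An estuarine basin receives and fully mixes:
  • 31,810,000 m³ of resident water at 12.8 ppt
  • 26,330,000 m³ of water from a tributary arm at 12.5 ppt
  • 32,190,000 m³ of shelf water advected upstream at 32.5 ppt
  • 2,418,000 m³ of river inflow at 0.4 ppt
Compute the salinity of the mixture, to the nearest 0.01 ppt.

19.23 ppt

Total salt / total volume:
salt = 31,810,000×12.8 + 26,330,000×12.5 + 32,190,000×32.5 + 2,418,000×0.4 = 407,168,000 + 329,125,000 + 1,046,175,000 + 967,200 = 1,783,435,200
volume = 31,810,000 + 26,330,000 + 32,190,000 + 2,418,000 = 92,748,000 m³
S = 1,783,435,200 / 92,748,000 = 19.2288 ppt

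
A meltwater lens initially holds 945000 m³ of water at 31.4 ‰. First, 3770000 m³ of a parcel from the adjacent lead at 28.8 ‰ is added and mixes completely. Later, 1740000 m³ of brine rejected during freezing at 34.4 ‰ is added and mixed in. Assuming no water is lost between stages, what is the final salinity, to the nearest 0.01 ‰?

Conserving salt mass:
Initial salt = 945,000×31.4 = 29,673,000
After stage 1: salt = 29,673,000 + 3,770,000×28.8 = 138,249,000; volume = 4,715,000 m³; S = 29.321 ‰
After stage 2: salt = 138,249,000 + 1,740,000×34.4 = 198,105,000; volume = 6,455,000 m³
S = 198,105,000 / 6,455,000 = 30.6902 ‰

30.69 ‰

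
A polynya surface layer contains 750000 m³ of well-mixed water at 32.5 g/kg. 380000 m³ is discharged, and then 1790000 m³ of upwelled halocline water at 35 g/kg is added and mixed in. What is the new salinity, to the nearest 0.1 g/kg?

Remaining after removal: 370,000 m³ at 32.5 g/kg (salt = 12,025,000)
After addition: salt = 12,025,000 + 1,790,000×35 = 74,675,000; volume = 2,160,000 m³
S = 74,675,000 / 2,160,000 = 34.5718 g/kg

34.6 g/kg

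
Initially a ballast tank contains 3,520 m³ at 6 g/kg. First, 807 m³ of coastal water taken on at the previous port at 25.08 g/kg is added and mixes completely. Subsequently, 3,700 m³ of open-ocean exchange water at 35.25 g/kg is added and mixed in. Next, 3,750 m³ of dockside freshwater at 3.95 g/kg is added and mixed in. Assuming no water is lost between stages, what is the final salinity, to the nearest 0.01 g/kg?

Conserving salt mass:
Initial salt = 3,520×6 = 21,120
After stage 1: salt = 21,120 + 807×25.08 = 41,359.56; volume = 4,327 m³; S = 9.558 g/kg
After stage 2: salt = 41,359.56 + 3,700×35.25 = 171,784.56; volume = 8,027 m³; S = 21.401 g/kg
After stage 3: salt = 171,784.56 + 3,750×3.95 = 186,597.06; volume = 11,777 m³
S = 186,597.06 / 11,777 = 15.8442 g/kg

15.84 g/kg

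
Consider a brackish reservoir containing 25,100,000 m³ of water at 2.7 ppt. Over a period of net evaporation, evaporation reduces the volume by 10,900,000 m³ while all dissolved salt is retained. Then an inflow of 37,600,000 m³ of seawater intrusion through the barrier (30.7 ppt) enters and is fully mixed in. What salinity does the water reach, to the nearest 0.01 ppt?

23.59 ppt

After evaporation: salt = 25,100,000×2.7 = 67,770,000; volume = 25,100,000 − 10,900,000 = 14,200,000 m³
After mixing: salt = 67,770,000 + 37,600,000×30.7 = 1,222,090,000; volume = 14,200,000 + 37,600,000 = 51,800,000 m³
S = 1,222,090,000 / 51,800,000 = 23.5925 ppt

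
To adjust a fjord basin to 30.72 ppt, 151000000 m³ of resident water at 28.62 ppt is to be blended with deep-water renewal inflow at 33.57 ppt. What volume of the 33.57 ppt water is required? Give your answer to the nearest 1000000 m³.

111000000 m³

Salt balance: 151,000,000×28.62 + V×33.57 = (151,000,000+V)×30.72
4,321,620,000 + 33.57V = 4,638,720,000 + 30.72V
317,100,000 = 2.85V
V = 111,263,157.89 m³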